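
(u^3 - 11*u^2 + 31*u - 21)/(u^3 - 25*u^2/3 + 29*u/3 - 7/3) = 3*(u - 3)/(3*u - 1)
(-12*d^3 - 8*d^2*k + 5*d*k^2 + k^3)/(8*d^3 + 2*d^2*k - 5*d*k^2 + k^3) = (-6*d - k)/(4*d - k)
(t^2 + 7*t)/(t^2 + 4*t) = (t + 7)/(t + 4)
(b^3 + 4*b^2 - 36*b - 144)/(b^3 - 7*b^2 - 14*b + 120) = (b + 6)/(b - 5)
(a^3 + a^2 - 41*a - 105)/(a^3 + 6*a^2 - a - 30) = (a - 7)/(a - 2)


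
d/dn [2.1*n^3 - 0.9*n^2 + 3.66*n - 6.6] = 6.3*n^2 - 1.8*n + 3.66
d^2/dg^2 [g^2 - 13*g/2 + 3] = 2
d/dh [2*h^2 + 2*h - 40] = 4*h + 2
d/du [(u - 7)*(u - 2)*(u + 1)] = 3*u^2 - 16*u + 5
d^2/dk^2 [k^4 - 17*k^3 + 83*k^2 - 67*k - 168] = 12*k^2 - 102*k + 166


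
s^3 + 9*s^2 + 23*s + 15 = (s + 1)*(s + 3)*(s + 5)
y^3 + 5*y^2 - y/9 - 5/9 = (y - 1/3)*(y + 1/3)*(y + 5)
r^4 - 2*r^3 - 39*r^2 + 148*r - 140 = (r - 5)*(r - 2)^2*(r + 7)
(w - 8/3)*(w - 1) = w^2 - 11*w/3 + 8/3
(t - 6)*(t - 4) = t^2 - 10*t + 24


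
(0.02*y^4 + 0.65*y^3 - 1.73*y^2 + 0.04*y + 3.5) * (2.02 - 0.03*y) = -0.0006*y^5 + 0.0209*y^4 + 1.3649*y^3 - 3.4958*y^2 - 0.0242*y + 7.07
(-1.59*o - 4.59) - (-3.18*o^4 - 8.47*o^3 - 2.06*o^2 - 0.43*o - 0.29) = 3.18*o^4 + 8.47*o^3 + 2.06*o^2 - 1.16*o - 4.3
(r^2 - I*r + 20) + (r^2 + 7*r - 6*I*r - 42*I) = 2*r^2 + 7*r - 7*I*r + 20 - 42*I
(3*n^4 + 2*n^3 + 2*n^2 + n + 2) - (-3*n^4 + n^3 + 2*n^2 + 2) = 6*n^4 + n^3 + n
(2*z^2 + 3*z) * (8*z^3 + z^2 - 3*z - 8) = 16*z^5 + 26*z^4 - 3*z^3 - 25*z^2 - 24*z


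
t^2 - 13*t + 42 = (t - 7)*(t - 6)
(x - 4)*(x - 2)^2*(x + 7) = x^4 - x^3 - 36*x^2 + 124*x - 112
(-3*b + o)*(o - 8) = -3*b*o + 24*b + o^2 - 8*o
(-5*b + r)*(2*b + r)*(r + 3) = -10*b^2*r - 30*b^2 - 3*b*r^2 - 9*b*r + r^3 + 3*r^2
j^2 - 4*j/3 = j*(j - 4/3)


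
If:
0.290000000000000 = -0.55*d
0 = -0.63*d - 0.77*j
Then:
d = -0.53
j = 0.43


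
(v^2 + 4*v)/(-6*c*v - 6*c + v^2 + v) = v*(v + 4)/(-6*c*v - 6*c + v^2 + v)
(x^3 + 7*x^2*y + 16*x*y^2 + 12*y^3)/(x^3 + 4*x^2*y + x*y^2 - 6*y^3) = (x + 2*y)/(x - y)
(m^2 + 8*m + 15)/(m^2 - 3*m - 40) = (m + 3)/(m - 8)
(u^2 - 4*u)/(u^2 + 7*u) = (u - 4)/(u + 7)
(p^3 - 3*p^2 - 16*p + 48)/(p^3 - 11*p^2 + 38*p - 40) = (p^2 + p - 12)/(p^2 - 7*p + 10)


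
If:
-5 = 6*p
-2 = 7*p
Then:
No Solution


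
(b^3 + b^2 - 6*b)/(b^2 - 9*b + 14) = b*(b + 3)/(b - 7)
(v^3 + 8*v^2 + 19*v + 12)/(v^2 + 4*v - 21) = (v^3 + 8*v^2 + 19*v + 12)/(v^2 + 4*v - 21)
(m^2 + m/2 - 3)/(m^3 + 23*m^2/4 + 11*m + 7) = 2*(2*m - 3)/(4*m^2 + 15*m + 14)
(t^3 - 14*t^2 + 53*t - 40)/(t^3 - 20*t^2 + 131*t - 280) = (t - 1)/(t - 7)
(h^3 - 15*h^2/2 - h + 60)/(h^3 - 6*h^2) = 1 - 3/(2*h) - 10/h^2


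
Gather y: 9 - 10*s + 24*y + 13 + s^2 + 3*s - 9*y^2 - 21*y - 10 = s^2 - 7*s - 9*y^2 + 3*y + 12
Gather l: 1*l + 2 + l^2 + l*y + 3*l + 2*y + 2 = l^2 + l*(y + 4) + 2*y + 4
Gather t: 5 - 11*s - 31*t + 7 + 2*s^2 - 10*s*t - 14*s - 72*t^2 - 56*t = 2*s^2 - 25*s - 72*t^2 + t*(-10*s - 87) + 12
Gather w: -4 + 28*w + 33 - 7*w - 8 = 21*w + 21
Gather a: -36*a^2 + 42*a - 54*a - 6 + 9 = -36*a^2 - 12*a + 3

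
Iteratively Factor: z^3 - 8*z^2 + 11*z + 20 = (z - 5)*(z^2 - 3*z - 4) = (z - 5)*(z - 4)*(z + 1)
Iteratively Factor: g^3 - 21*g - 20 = (g - 5)*(g^2 + 5*g + 4) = (g - 5)*(g + 4)*(g + 1)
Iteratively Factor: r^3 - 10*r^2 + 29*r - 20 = (r - 5)*(r^2 - 5*r + 4) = (r - 5)*(r - 4)*(r - 1)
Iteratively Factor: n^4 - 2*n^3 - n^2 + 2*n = (n - 2)*(n^3 - n) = n*(n - 2)*(n^2 - 1) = n*(n - 2)*(n - 1)*(n + 1)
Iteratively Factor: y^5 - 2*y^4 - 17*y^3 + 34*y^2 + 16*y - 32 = (y - 4)*(y^4 + 2*y^3 - 9*y^2 - 2*y + 8) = (y - 4)*(y - 2)*(y^3 + 4*y^2 - y - 4) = (y - 4)*(y - 2)*(y - 1)*(y^2 + 5*y + 4) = (y - 4)*(y - 2)*(y - 1)*(y + 1)*(y + 4)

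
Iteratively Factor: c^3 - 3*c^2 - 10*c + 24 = (c - 4)*(c^2 + c - 6) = (c - 4)*(c - 2)*(c + 3)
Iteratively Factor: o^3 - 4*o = (o - 2)*(o^2 + 2*o) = (o - 2)*(o + 2)*(o)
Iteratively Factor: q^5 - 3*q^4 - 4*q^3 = (q)*(q^4 - 3*q^3 - 4*q^2) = q^2*(q^3 - 3*q^2 - 4*q) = q^2*(q + 1)*(q^2 - 4*q) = q^3*(q + 1)*(q - 4)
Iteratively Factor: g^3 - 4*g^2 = (g)*(g^2 - 4*g) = g^2*(g - 4)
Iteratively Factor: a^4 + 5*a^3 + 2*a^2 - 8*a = (a + 2)*(a^3 + 3*a^2 - 4*a) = (a + 2)*(a + 4)*(a^2 - a) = a*(a + 2)*(a + 4)*(a - 1)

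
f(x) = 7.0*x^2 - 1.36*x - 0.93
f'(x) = 14.0*x - 1.36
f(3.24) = 68.15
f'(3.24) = 44.00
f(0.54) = 0.38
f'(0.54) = 6.20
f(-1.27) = 12.09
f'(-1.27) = -19.14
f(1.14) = 6.62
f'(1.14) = 14.60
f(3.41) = 75.83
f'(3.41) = 46.38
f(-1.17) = 10.24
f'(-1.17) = -17.74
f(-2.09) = 32.49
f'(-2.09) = -30.62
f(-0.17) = -0.50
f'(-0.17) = -3.74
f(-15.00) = 1594.47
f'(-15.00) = -211.36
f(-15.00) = 1594.47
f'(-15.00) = -211.36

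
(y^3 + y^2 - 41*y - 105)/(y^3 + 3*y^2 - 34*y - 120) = (y^2 - 4*y - 21)/(y^2 - 2*y - 24)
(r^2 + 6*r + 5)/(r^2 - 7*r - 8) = (r + 5)/(r - 8)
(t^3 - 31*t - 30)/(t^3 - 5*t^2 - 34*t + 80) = (t^2 - 5*t - 6)/(t^2 - 10*t + 16)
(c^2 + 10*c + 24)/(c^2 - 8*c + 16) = (c^2 + 10*c + 24)/(c^2 - 8*c + 16)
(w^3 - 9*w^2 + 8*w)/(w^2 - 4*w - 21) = w*(-w^2 + 9*w - 8)/(-w^2 + 4*w + 21)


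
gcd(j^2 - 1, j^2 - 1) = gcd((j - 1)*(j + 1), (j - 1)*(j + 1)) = j^2 - 1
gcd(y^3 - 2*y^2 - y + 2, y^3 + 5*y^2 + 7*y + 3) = y + 1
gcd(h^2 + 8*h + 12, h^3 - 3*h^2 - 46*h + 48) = h + 6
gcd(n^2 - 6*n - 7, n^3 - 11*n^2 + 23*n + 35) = n^2 - 6*n - 7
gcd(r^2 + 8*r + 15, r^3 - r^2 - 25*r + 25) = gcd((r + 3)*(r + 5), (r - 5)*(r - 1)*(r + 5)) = r + 5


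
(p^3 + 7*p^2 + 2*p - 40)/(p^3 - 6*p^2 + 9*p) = (p^3 + 7*p^2 + 2*p - 40)/(p*(p^2 - 6*p + 9))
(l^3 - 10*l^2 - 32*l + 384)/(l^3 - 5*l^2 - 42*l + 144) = (l - 8)/(l - 3)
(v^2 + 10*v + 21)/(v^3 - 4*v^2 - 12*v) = (v^2 + 10*v + 21)/(v*(v^2 - 4*v - 12))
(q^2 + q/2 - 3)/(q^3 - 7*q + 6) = (q^2 + q/2 - 3)/(q^3 - 7*q + 6)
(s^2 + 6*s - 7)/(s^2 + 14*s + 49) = (s - 1)/(s + 7)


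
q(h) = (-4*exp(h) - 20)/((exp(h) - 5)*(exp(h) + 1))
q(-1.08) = 3.42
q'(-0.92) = -0.42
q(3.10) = -0.27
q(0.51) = 3.00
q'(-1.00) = -0.41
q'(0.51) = 0.37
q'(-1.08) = -0.40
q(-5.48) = 3.99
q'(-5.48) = -0.01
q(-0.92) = 3.36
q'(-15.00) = 0.00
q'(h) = -(-4*exp(h) - 20)*exp(h)/((exp(h) - 5)*(exp(h) + 1)^2) - (-4*exp(h) - 20)*exp(h)/((exp(h) - 5)^2*(exp(h) + 1)) - 4*exp(h)/((exp(h) - 5)*(exp(h) + 1)) = 4*(exp(2*h) + 10*exp(h) - 15)*exp(h)/(exp(4*h) - 8*exp(3*h) + 6*exp(2*h) + 40*exp(h) + 25)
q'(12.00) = 0.00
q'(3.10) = 0.39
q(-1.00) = 3.39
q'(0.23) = -0.06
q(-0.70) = 3.26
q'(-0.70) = -0.43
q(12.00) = 0.00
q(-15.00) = 4.00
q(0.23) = 2.96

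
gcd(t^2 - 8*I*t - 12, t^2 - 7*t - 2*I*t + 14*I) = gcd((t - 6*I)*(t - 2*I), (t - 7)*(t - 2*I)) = t - 2*I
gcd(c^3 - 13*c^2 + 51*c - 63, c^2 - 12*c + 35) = c - 7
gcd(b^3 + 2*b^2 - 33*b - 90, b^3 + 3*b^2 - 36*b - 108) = b^2 - 3*b - 18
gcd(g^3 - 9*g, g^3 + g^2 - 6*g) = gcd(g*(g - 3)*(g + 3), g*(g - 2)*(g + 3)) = g^2 + 3*g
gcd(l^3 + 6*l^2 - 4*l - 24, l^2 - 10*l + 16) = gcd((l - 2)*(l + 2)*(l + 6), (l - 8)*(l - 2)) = l - 2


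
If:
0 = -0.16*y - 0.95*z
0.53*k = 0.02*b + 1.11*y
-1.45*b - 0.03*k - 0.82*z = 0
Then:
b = -0.307997984657392*z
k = -12.4467640748927*z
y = -5.9375*z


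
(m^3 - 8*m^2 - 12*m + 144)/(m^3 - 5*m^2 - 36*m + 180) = (m^2 - 2*m - 24)/(m^2 + m - 30)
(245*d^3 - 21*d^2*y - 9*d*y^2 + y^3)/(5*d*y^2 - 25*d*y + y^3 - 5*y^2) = (49*d^2 - 14*d*y + y^2)/(y*(y - 5))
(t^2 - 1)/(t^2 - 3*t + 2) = (t + 1)/(t - 2)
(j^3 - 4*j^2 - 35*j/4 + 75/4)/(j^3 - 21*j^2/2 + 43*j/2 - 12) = (2*j^2 - 5*j - 25)/(2*(j^2 - 9*j + 8))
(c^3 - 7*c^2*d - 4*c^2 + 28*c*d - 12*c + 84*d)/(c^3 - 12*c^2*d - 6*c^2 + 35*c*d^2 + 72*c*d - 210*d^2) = (c + 2)/(c - 5*d)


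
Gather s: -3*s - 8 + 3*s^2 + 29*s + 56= 3*s^2 + 26*s + 48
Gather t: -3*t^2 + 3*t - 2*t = -3*t^2 + t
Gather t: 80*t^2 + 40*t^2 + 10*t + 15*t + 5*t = 120*t^2 + 30*t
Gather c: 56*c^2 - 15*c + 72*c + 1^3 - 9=56*c^2 + 57*c - 8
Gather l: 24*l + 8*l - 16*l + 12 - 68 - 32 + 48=16*l - 40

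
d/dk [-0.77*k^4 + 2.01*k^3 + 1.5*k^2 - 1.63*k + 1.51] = -3.08*k^3 + 6.03*k^2 + 3.0*k - 1.63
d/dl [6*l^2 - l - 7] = 12*l - 1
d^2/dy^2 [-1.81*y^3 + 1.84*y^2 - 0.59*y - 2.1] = 3.68 - 10.86*y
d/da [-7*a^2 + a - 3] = 1 - 14*a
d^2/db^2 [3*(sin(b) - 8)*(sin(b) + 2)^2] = -27*sin(b)^3 + 48*sin(b)^2 + 102*sin(b) - 24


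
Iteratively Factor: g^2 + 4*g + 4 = (g + 2)*(g + 2)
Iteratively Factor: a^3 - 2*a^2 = (a)*(a^2 - 2*a) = a*(a - 2)*(a)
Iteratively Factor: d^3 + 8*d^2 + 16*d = (d + 4)*(d^2 + 4*d) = (d + 4)^2*(d)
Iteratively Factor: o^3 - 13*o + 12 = (o + 4)*(o^2 - 4*o + 3) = (o - 1)*(o + 4)*(o - 3)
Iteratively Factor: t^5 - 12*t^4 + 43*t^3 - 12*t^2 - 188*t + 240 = (t - 2)*(t^4 - 10*t^3 + 23*t^2 + 34*t - 120) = (t - 4)*(t - 2)*(t^3 - 6*t^2 - t + 30) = (t - 4)*(t - 2)*(t + 2)*(t^2 - 8*t + 15) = (t - 4)*(t - 3)*(t - 2)*(t + 2)*(t - 5)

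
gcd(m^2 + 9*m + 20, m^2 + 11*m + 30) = m + 5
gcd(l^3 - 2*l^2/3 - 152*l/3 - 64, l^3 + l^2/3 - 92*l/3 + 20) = l + 6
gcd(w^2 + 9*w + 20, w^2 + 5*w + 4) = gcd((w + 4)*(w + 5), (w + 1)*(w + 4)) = w + 4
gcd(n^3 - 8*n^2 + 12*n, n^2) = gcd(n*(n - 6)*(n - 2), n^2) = n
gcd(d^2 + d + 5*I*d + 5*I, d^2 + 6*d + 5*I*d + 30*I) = d + 5*I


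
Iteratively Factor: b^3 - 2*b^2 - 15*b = (b + 3)*(b^2 - 5*b) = b*(b + 3)*(b - 5)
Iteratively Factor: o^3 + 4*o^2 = (o)*(o^2 + 4*o) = o^2*(o + 4)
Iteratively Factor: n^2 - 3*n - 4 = (n + 1)*(n - 4)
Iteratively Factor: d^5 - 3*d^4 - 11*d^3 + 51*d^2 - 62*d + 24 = (d - 1)*(d^4 - 2*d^3 - 13*d^2 + 38*d - 24) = (d - 2)*(d - 1)*(d^3 - 13*d + 12) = (d - 3)*(d - 2)*(d - 1)*(d^2 + 3*d - 4) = (d - 3)*(d - 2)*(d - 1)^2*(d + 4)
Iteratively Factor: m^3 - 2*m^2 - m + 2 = (m - 2)*(m^2 - 1) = (m - 2)*(m - 1)*(m + 1)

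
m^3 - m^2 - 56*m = m*(m - 8)*(m + 7)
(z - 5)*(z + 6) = z^2 + z - 30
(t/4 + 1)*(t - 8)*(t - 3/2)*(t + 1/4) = t^4/4 - 21*t^3/16 - 219*t^2/32 + 83*t/8 + 3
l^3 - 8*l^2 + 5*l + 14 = (l - 7)*(l - 2)*(l + 1)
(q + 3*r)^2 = q^2 + 6*q*r + 9*r^2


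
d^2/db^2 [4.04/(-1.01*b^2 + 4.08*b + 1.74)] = (-8.242408*b^2 + 33.296064*b + 4.04*(2.02*b - 4.08)*(4.04*b - 8.16) + 14.199792)/(-1.01*b^2 + 4.08*b + 1.74)^3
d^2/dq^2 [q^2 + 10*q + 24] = 2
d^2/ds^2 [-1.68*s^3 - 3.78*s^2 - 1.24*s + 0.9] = -10.08*s - 7.56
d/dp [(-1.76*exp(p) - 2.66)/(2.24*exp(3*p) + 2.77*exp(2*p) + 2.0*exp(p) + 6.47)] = (7.8848*exp(3*p) + 22.7504*exp(2*p) + 14.7364*exp(p) - 6.0672)*exp(p)/(5.0176*exp(6*p) + 12.4096*exp(5*p) + 16.6329*exp(4*p) + 40.0656*exp(3*p) + 39.8438*exp(2*p) + 25.88*exp(p) + 41.8609)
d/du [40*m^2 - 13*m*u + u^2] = -13*m + 2*u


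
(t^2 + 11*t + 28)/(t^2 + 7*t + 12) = (t + 7)/(t + 3)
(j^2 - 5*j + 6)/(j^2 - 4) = (j - 3)/(j + 2)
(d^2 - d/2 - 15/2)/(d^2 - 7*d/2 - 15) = (d - 3)/(d - 6)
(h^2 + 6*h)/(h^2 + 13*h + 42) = h/(h + 7)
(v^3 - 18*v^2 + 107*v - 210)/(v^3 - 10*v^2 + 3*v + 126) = (v - 5)/(v + 3)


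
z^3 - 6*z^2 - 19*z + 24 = (z - 8)*(z - 1)*(z + 3)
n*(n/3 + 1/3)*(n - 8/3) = n^3/3 - 5*n^2/9 - 8*n/9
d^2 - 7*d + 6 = (d - 6)*(d - 1)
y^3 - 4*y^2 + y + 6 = (y - 3)*(y - 2)*(y + 1)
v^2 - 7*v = v*(v - 7)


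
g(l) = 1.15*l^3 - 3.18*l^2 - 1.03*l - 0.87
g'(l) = 3.45*l^2 - 6.36*l - 1.03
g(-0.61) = -1.69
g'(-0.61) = 4.13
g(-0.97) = -3.91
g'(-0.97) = 8.39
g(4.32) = 28.05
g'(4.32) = 35.88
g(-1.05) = -4.63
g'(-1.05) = 9.45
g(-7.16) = -578.64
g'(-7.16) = 221.37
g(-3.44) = -81.77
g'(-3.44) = 61.67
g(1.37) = -5.29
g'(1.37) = -3.27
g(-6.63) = -468.97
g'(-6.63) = 192.79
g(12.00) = 1516.05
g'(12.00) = 419.45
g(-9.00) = -1087.53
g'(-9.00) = 335.66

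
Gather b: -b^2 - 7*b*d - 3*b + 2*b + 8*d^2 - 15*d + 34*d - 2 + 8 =-b^2 + b*(-7*d - 1) + 8*d^2 + 19*d + 6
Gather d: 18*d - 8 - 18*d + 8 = 0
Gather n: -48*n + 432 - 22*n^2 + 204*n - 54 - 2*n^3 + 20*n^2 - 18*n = -2*n^3 - 2*n^2 + 138*n + 378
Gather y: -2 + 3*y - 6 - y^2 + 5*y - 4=-y^2 + 8*y - 12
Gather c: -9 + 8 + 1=0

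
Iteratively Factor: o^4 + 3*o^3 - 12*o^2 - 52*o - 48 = (o + 3)*(o^3 - 12*o - 16) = (o + 2)*(o + 3)*(o^2 - 2*o - 8) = (o + 2)^2*(o + 3)*(o - 4)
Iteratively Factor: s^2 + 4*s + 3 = (s + 1)*(s + 3)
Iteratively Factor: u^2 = (u)*(u)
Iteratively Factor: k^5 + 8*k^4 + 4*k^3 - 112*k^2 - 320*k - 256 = (k + 2)*(k^4 + 6*k^3 - 8*k^2 - 96*k - 128) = (k + 2)*(k + 4)*(k^3 + 2*k^2 - 16*k - 32) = (k + 2)^2*(k + 4)*(k^2 - 16) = (k - 4)*(k + 2)^2*(k + 4)*(k + 4)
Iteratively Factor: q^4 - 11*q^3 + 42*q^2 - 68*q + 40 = (q - 5)*(q^3 - 6*q^2 + 12*q - 8) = (q - 5)*(q - 2)*(q^2 - 4*q + 4) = (q - 5)*(q - 2)^2*(q - 2)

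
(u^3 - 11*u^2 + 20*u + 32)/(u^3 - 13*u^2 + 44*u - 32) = (u + 1)/(u - 1)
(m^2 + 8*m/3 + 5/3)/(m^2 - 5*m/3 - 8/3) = (3*m + 5)/(3*m - 8)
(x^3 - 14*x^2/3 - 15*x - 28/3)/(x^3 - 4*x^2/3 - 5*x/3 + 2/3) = (3*x^2 - 17*x - 28)/(3*x^2 - 7*x + 2)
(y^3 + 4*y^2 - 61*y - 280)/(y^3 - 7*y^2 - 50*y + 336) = (y + 5)/(y - 6)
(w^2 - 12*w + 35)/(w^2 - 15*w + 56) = (w - 5)/(w - 8)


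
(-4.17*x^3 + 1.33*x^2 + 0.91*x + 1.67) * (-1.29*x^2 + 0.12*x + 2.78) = 5.3793*x^5 - 2.2161*x^4 - 12.6069*x^3 + 1.6523*x^2 + 2.7302*x + 4.6426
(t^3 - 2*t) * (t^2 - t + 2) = t^5 - t^4 + 2*t^2 - 4*t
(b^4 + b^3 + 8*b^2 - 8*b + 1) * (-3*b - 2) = -3*b^5 - 5*b^4 - 26*b^3 + 8*b^2 + 13*b - 2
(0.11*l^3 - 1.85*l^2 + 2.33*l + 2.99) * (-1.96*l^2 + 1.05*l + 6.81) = -0.2156*l^5 + 3.7415*l^4 - 5.7602*l^3 - 16.0124*l^2 + 19.0068*l + 20.3619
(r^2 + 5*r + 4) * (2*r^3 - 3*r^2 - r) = 2*r^5 + 7*r^4 - 8*r^3 - 17*r^2 - 4*r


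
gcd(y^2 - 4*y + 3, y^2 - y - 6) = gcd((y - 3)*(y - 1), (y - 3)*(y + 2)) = y - 3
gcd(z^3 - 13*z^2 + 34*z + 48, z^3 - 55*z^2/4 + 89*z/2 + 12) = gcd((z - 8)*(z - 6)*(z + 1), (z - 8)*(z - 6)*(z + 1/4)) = z^2 - 14*z + 48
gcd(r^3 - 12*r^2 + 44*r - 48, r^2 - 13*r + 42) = r - 6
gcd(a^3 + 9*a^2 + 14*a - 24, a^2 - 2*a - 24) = a + 4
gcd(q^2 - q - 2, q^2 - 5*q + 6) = q - 2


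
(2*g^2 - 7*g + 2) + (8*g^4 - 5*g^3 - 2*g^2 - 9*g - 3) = 8*g^4 - 5*g^3 - 16*g - 1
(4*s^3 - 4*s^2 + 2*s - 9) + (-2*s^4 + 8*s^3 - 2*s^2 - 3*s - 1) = -2*s^4 + 12*s^3 - 6*s^2 - s - 10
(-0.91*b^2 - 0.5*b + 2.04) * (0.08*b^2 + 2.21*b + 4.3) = -0.0728*b^4 - 2.0511*b^3 - 4.8548*b^2 + 2.3584*b + 8.772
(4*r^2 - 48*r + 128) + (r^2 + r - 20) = 5*r^2 - 47*r + 108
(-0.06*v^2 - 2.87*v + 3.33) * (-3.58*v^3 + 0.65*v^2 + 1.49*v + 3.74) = 0.2148*v^5 + 10.2356*v^4 - 13.8763*v^3 - 2.3362*v^2 - 5.7721*v + 12.4542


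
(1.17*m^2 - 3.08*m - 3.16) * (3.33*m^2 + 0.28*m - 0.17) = 3.8961*m^4 - 9.9288*m^3 - 11.5841*m^2 - 0.3612*m + 0.5372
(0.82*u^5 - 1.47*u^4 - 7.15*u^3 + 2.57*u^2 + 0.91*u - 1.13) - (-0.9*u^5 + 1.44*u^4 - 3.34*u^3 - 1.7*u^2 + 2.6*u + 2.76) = 1.72*u^5 - 2.91*u^4 - 3.81*u^3 + 4.27*u^2 - 1.69*u - 3.89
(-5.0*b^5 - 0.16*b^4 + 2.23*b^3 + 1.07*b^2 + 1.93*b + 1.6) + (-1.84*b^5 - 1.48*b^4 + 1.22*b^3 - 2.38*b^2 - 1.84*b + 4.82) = -6.84*b^5 - 1.64*b^4 + 3.45*b^3 - 1.31*b^2 + 0.0899999999999999*b + 6.42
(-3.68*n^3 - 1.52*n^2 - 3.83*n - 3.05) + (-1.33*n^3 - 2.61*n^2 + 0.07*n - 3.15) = -5.01*n^3 - 4.13*n^2 - 3.76*n - 6.2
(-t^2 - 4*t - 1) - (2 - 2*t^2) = t^2 - 4*t - 3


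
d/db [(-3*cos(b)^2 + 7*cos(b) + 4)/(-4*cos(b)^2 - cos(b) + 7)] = (-31*cos(b)^2 + 10*cos(b) - 53)*sin(b)/(-4*sin(b)^2 + cos(b) - 3)^2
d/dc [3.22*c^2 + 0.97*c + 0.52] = 6.44*c + 0.97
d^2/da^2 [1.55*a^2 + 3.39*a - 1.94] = 3.10000000000000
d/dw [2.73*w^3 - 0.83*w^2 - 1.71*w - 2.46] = 8.19*w^2 - 1.66*w - 1.71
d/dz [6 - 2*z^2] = -4*z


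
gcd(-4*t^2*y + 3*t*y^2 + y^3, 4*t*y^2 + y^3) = 4*t*y + y^2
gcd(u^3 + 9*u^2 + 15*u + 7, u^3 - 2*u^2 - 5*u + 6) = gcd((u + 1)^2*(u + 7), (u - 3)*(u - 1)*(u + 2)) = 1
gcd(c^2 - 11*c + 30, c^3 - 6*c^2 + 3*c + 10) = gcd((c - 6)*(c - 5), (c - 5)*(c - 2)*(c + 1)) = c - 5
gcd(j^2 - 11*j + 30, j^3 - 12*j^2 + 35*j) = j - 5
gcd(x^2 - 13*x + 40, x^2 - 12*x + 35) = x - 5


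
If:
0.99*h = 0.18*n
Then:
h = 0.181818181818182*n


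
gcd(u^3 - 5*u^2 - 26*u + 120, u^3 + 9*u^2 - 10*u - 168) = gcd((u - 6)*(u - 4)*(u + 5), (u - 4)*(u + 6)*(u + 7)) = u - 4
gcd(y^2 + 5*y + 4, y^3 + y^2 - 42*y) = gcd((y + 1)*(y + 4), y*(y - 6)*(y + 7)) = 1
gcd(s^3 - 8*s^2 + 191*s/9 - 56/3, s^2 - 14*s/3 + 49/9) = s - 7/3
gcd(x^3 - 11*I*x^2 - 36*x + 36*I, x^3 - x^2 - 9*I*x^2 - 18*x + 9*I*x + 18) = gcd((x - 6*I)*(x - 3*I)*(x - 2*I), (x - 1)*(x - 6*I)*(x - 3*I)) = x^2 - 9*I*x - 18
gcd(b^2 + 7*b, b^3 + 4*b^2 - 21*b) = b^2 + 7*b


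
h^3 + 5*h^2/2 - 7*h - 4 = (h - 2)*(h + 1/2)*(h + 4)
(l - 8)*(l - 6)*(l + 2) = l^3 - 12*l^2 + 20*l + 96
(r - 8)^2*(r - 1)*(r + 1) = r^4 - 16*r^3 + 63*r^2 + 16*r - 64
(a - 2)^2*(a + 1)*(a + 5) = a^4 + 2*a^3 - 15*a^2 + 4*a + 20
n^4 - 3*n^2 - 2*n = n*(n - 2)*(n + 1)^2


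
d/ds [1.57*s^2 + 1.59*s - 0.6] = 3.14*s + 1.59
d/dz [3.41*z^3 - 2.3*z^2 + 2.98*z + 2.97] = 10.23*z^2 - 4.6*z + 2.98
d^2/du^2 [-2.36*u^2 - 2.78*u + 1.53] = -4.72000000000000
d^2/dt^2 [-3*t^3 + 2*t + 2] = -18*t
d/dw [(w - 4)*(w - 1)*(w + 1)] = 3*w^2 - 8*w - 1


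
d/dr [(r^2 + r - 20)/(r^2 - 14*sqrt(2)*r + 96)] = (-2*(r - 7*sqrt(2))*(r^2 + r - 20) + (2*r + 1)*(r^2 - 14*sqrt(2)*r + 96))/(r^2 - 14*sqrt(2)*r + 96)^2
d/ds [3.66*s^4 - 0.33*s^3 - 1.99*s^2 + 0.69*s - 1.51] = 14.64*s^3 - 0.99*s^2 - 3.98*s + 0.69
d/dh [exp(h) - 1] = exp(h)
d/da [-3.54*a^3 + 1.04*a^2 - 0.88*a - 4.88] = -10.62*a^2 + 2.08*a - 0.88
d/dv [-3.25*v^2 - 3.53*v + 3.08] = -6.5*v - 3.53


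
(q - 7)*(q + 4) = q^2 - 3*q - 28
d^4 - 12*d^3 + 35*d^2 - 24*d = d*(d - 8)*(d - 3)*(d - 1)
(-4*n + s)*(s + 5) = -4*n*s - 20*n + s^2 + 5*s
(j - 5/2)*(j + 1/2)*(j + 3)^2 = j^4 + 4*j^3 - 17*j^2/4 - 51*j/2 - 45/4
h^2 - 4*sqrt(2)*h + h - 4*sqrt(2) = (h + 1)*(h - 4*sqrt(2))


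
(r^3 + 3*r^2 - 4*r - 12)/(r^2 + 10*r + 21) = (r^2 - 4)/(r + 7)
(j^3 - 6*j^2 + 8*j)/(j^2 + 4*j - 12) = j*(j - 4)/(j + 6)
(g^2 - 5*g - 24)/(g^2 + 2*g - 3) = (g - 8)/(g - 1)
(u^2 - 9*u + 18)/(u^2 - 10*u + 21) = (u - 6)/(u - 7)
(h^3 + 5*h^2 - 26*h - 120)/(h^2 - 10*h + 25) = (h^2 + 10*h + 24)/(h - 5)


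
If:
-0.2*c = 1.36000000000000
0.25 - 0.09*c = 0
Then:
No Solution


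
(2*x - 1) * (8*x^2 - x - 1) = 16*x^3 - 10*x^2 - x + 1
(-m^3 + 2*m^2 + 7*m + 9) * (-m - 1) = m^4 - m^3 - 9*m^2 - 16*m - 9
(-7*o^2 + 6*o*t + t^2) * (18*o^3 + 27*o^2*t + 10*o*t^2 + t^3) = -126*o^5 - 81*o^4*t + 110*o^3*t^2 + 80*o^2*t^3 + 16*o*t^4 + t^5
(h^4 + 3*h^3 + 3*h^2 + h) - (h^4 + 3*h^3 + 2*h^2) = h^2 + h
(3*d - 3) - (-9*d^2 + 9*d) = 9*d^2 - 6*d - 3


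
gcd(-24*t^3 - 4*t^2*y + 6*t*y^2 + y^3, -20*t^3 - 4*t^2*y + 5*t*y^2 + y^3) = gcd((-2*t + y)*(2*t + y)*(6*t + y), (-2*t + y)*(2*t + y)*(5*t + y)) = -4*t^2 + y^2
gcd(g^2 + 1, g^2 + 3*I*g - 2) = g + I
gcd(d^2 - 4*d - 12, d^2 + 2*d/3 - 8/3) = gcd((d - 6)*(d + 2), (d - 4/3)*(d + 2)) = d + 2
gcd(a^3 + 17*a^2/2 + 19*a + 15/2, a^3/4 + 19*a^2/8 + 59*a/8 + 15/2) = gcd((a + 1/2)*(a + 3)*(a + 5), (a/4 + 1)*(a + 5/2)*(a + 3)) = a + 3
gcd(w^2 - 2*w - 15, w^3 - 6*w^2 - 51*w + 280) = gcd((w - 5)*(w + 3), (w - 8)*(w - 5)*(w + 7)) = w - 5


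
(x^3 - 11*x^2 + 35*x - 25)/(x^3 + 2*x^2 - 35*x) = (x^2 - 6*x + 5)/(x*(x + 7))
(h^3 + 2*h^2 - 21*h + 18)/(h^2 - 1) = (h^2 + 3*h - 18)/(h + 1)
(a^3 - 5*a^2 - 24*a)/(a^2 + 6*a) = (a^2 - 5*a - 24)/(a + 6)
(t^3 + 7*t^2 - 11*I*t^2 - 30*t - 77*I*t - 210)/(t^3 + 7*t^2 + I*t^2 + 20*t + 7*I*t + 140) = (t^2 - 11*I*t - 30)/(t^2 + I*t + 20)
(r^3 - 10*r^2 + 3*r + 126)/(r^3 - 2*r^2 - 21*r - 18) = (r - 7)/(r + 1)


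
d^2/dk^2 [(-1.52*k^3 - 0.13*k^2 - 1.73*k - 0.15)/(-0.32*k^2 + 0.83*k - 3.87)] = (-4.44089209850063e-16*k^5 + 8.88178419700125e-16*k^4 - 1.24712*k^3 - 30.168144*k^2 + 123.495696*k + 14.84301)/(0.032768*k^6 - 0.254976*k^5 + 1.850208*k^4 - 6.739019*k^3 + 22.375953*k^2 - 37.292481*k + 57.960603)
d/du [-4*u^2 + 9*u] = 9 - 8*u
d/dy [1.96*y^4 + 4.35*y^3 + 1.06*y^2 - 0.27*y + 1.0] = 7.84*y^3 + 13.05*y^2 + 2.12*y - 0.27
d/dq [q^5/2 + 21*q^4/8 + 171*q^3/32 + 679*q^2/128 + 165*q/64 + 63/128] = 5*q^4/2 + 21*q^3/2 + 513*q^2/32 + 679*q/64 + 165/64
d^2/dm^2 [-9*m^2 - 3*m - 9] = -18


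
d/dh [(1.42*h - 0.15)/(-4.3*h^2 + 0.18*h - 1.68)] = (6.106*h^2 - 1.29*h - 2.3586)/(18.49*h^4 - 1.548*h^3 + 14.4804*h^2 - 0.6048*h + 2.8224)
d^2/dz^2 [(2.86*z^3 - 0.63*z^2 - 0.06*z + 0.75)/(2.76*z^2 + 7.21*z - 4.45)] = (-2.8421709430404e-14*z^5 + 391.761476*z^3 - 562.71678*z^2 + 424.93758*z + 67.59786)/(21.024576*z^6 + 164.768688*z^5 + 328.733388*z^4 - 156.513959*z^3 - 530.023035*z^2 + 428.328075*z - 88.121125)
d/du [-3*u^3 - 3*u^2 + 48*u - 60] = -9*u^2 - 6*u + 48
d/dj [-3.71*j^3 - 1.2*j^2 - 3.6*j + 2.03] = -11.13*j^2 - 2.4*j - 3.6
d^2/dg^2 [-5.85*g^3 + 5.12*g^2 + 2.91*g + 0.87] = 10.24 - 35.1*g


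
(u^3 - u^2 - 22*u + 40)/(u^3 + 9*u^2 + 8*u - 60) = (u - 4)/(u + 6)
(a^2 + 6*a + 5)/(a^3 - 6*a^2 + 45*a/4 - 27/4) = 4*(a^2 + 6*a + 5)/(4*a^3 - 24*a^2 + 45*a - 27)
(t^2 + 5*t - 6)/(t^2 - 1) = (t + 6)/(t + 1)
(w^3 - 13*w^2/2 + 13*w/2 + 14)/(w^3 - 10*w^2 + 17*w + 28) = (w - 7/2)/(w - 7)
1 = 1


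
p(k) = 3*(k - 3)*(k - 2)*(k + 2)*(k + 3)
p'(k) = 3*(k - 3)*(k - 2)*(k + 2) + 3*(k - 3)*(k - 2)*(k + 3) + 3*(k - 3)*(k + 2)*(k + 3) + 3*(k - 2)*(k + 2)*(k + 3) = 12*k^3 - 78*k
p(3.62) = 112.10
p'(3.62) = 286.90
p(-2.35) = -15.88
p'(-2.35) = 27.57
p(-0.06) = 107.86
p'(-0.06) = 4.68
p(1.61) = 27.07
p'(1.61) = -75.50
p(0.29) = 104.74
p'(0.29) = -22.33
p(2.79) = -13.80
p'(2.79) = 42.99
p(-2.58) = -18.68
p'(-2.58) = -4.84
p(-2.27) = -13.31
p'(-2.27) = 36.70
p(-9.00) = 16632.00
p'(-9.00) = -8046.00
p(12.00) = 56700.00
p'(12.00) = 19800.00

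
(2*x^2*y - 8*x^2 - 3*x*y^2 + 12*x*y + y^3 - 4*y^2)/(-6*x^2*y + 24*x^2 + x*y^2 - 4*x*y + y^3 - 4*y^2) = (-x + y)/(3*x + y)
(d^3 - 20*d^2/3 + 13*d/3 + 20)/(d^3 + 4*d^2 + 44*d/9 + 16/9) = 3*(d^2 - 8*d + 15)/(3*d^2 + 8*d + 4)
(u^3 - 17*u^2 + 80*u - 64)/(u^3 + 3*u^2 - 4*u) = (u^2 - 16*u + 64)/(u*(u + 4))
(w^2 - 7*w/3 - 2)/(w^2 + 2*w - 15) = (w + 2/3)/(w + 5)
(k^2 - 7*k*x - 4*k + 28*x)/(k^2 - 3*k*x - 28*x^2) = (k - 4)/(k + 4*x)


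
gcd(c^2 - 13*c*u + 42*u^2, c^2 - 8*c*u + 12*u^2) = -c + 6*u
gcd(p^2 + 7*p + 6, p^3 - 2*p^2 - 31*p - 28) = p + 1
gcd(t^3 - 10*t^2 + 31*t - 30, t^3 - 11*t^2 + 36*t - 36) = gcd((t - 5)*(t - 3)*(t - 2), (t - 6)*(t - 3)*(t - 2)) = t^2 - 5*t + 6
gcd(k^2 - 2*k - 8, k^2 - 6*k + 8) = k - 4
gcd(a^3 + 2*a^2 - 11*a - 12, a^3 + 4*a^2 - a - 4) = a^2 + 5*a + 4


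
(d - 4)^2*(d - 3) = d^3 - 11*d^2 + 40*d - 48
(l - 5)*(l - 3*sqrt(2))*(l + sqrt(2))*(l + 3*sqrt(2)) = l^4 - 5*l^3 + sqrt(2)*l^3 - 18*l^2 - 5*sqrt(2)*l^2 - 18*sqrt(2)*l + 90*l + 90*sqrt(2)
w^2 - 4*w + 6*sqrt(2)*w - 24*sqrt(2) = (w - 4)*(w + 6*sqrt(2))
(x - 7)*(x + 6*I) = x^2 - 7*x + 6*I*x - 42*I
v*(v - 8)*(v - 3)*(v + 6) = v^4 - 5*v^3 - 42*v^2 + 144*v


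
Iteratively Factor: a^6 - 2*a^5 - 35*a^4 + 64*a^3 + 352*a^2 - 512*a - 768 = (a + 4)*(a^5 - 6*a^4 - 11*a^3 + 108*a^2 - 80*a - 192) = (a - 3)*(a + 4)*(a^4 - 3*a^3 - 20*a^2 + 48*a + 64) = (a - 3)*(a + 1)*(a + 4)*(a^3 - 4*a^2 - 16*a + 64) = (a - 4)*(a - 3)*(a + 1)*(a + 4)*(a^2 - 16) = (a - 4)^2*(a - 3)*(a + 1)*(a + 4)*(a + 4)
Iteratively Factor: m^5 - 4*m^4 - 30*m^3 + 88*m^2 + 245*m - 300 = (m - 5)*(m^4 + m^3 - 25*m^2 - 37*m + 60) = (m - 5)*(m + 4)*(m^3 - 3*m^2 - 13*m + 15) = (m - 5)*(m - 1)*(m + 4)*(m^2 - 2*m - 15) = (m - 5)*(m - 1)*(m + 3)*(m + 4)*(m - 5)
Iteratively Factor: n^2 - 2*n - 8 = (n - 4)*(n + 2)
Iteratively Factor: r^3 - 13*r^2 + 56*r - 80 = (r - 4)*(r^2 - 9*r + 20) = (r - 4)^2*(r - 5)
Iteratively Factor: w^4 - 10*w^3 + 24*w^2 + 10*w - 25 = (w - 5)*(w^3 - 5*w^2 - w + 5) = (w - 5)*(w + 1)*(w^2 - 6*w + 5) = (w - 5)*(w - 1)*(w + 1)*(w - 5)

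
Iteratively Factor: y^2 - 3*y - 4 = (y - 4)*(y + 1)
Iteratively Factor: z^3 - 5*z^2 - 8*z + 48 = (z + 3)*(z^2 - 8*z + 16) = (z - 4)*(z + 3)*(z - 4)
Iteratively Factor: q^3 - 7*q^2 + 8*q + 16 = (q - 4)*(q^2 - 3*q - 4) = (q - 4)*(q + 1)*(q - 4)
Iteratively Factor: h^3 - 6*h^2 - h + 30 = (h - 5)*(h^2 - h - 6) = (h - 5)*(h - 3)*(h + 2)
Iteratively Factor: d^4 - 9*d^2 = (d + 3)*(d^3 - 3*d^2) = d*(d + 3)*(d^2 - 3*d) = d^2*(d + 3)*(d - 3)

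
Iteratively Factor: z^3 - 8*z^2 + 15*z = (z - 3)*(z^2 - 5*z) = z*(z - 3)*(z - 5)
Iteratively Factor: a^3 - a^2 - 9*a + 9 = (a + 3)*(a^2 - 4*a + 3) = (a - 1)*(a + 3)*(a - 3)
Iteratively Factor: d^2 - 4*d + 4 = (d - 2)*(d - 2)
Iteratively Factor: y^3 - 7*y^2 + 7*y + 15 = (y - 5)*(y^2 - 2*y - 3) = (y - 5)*(y - 3)*(y + 1)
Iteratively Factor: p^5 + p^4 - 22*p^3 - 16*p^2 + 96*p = (p + 4)*(p^4 - 3*p^3 - 10*p^2 + 24*p) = (p + 3)*(p + 4)*(p^3 - 6*p^2 + 8*p) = p*(p + 3)*(p + 4)*(p^2 - 6*p + 8) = p*(p - 2)*(p + 3)*(p + 4)*(p - 4)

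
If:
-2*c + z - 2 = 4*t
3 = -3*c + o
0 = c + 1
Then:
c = -1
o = 0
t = z/4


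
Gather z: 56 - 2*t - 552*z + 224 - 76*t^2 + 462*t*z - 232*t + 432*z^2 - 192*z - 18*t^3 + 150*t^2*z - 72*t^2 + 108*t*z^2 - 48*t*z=-18*t^3 - 148*t^2 - 234*t + z^2*(108*t + 432) + z*(150*t^2 + 414*t - 744) + 280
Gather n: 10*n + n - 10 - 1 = 11*n - 11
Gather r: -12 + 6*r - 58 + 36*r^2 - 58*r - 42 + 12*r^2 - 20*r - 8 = 48*r^2 - 72*r - 120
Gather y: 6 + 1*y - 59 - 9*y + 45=-8*y - 8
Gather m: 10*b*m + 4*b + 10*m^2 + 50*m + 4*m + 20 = 4*b + 10*m^2 + m*(10*b + 54) + 20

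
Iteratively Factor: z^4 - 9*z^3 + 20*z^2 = (z)*(z^3 - 9*z^2 + 20*z) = z*(z - 4)*(z^2 - 5*z) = z^2*(z - 4)*(z - 5)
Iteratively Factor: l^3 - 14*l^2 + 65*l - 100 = (l - 5)*(l^2 - 9*l + 20) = (l - 5)^2*(l - 4)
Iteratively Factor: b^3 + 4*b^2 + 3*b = (b + 1)*(b^2 + 3*b) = b*(b + 1)*(b + 3)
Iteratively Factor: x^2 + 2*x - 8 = (x + 4)*(x - 2)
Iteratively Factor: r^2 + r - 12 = (r - 3)*(r + 4)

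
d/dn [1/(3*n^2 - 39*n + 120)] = (13 - 2*n)/(3*(n^2 - 13*n + 40)^2)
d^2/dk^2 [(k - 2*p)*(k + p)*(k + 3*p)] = 6*k + 4*p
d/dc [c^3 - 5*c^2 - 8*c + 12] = 3*c^2 - 10*c - 8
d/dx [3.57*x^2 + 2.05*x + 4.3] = 7.14*x + 2.05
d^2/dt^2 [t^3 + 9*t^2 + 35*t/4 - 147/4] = 6*t + 18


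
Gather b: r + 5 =r + 5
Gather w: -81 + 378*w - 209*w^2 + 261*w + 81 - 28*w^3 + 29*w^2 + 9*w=-28*w^3 - 180*w^2 + 648*w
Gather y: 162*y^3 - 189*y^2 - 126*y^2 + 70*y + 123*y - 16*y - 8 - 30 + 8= 162*y^3 - 315*y^2 + 177*y - 30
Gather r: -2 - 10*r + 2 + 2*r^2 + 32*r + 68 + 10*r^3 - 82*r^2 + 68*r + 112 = 10*r^3 - 80*r^2 + 90*r + 180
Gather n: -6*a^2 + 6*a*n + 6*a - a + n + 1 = -6*a^2 + 5*a + n*(6*a + 1) + 1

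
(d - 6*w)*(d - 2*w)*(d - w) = d^3 - 9*d^2*w + 20*d*w^2 - 12*w^3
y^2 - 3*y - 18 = (y - 6)*(y + 3)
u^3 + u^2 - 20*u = u*(u - 4)*(u + 5)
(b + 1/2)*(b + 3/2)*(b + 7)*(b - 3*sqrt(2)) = b^4 - 3*sqrt(2)*b^3 + 9*b^3 - 27*sqrt(2)*b^2 + 59*b^2/4 - 177*sqrt(2)*b/4 + 21*b/4 - 63*sqrt(2)/4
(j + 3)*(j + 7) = j^2 + 10*j + 21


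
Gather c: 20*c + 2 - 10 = 20*c - 8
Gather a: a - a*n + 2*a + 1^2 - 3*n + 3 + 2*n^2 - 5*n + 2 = a*(3 - n) + 2*n^2 - 8*n + 6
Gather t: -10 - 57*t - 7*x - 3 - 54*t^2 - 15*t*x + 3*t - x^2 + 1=-54*t^2 + t*(-15*x - 54) - x^2 - 7*x - 12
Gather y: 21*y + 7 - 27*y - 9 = -6*y - 2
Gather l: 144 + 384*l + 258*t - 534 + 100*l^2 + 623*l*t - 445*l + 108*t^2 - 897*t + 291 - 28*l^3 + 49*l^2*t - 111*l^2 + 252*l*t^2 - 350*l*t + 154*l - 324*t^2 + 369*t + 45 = -28*l^3 + l^2*(49*t - 11) + l*(252*t^2 + 273*t + 93) - 216*t^2 - 270*t - 54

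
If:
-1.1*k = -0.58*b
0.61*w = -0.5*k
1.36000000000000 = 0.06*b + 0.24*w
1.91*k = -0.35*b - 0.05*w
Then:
No Solution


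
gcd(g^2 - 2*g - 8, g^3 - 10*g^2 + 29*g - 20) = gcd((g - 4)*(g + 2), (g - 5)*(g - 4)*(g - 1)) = g - 4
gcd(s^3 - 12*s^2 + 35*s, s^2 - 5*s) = s^2 - 5*s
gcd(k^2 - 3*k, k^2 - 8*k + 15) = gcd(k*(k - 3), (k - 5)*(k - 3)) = k - 3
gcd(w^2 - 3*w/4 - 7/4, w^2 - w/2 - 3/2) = w + 1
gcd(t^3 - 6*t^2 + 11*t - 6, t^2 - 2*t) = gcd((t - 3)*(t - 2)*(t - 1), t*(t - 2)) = t - 2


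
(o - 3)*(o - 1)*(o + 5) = o^3 + o^2 - 17*o + 15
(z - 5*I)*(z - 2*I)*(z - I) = z^3 - 8*I*z^2 - 17*z + 10*I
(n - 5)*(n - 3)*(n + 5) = n^3 - 3*n^2 - 25*n + 75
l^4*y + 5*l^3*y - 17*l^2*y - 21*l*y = l*(l - 3)*(l + 7)*(l*y + y)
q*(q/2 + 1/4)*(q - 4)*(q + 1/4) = q^4/2 - 13*q^3/8 - 23*q^2/16 - q/4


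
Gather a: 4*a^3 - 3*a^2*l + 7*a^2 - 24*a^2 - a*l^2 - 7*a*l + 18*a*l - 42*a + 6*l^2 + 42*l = 4*a^3 + a^2*(-3*l - 17) + a*(-l^2 + 11*l - 42) + 6*l^2 + 42*l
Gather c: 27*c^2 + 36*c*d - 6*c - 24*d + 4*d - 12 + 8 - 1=27*c^2 + c*(36*d - 6) - 20*d - 5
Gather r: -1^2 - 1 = -2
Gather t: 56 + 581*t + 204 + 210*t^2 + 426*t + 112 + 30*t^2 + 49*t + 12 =240*t^2 + 1056*t + 384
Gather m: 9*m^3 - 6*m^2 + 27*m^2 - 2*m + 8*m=9*m^3 + 21*m^2 + 6*m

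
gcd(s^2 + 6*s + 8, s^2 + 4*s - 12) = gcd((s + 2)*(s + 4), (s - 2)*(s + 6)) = 1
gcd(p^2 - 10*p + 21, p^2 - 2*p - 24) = 1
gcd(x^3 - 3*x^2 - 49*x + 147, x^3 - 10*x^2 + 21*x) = x^2 - 10*x + 21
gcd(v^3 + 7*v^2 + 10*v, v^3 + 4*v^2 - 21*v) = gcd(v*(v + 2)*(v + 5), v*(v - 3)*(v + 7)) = v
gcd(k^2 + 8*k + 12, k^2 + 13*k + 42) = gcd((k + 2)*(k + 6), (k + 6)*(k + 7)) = k + 6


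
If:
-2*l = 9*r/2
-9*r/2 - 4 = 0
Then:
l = 2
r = -8/9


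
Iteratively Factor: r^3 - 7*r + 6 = (r + 3)*(r^2 - 3*r + 2) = (r - 2)*(r + 3)*(r - 1)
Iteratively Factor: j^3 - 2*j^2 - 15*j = (j - 5)*(j^2 + 3*j) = (j - 5)*(j + 3)*(j)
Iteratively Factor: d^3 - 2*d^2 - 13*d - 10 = (d + 1)*(d^2 - 3*d - 10) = (d - 5)*(d + 1)*(d + 2)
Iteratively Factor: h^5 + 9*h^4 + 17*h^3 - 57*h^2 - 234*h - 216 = (h + 3)*(h^4 + 6*h^3 - h^2 - 54*h - 72) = (h + 3)^2*(h^3 + 3*h^2 - 10*h - 24) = (h + 2)*(h + 3)^2*(h^2 + h - 12) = (h - 3)*(h + 2)*(h + 3)^2*(h + 4)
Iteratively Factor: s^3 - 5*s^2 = (s)*(s^2 - 5*s) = s^2*(s - 5)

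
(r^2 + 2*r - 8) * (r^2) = r^4 + 2*r^3 - 8*r^2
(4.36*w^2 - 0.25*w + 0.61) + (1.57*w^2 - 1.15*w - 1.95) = 5.93*w^2 - 1.4*w - 1.34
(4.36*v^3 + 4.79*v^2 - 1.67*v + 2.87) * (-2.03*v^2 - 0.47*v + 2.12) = -8.8508*v^5 - 11.7729*v^4 + 10.382*v^3 + 5.1136*v^2 - 4.8893*v + 6.0844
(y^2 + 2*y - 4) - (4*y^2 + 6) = -3*y^2 + 2*y - 10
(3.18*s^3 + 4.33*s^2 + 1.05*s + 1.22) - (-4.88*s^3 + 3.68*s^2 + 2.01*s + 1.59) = 8.06*s^3 + 0.65*s^2 - 0.96*s - 0.37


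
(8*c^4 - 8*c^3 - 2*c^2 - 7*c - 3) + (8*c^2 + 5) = 8*c^4 - 8*c^3 + 6*c^2 - 7*c + 2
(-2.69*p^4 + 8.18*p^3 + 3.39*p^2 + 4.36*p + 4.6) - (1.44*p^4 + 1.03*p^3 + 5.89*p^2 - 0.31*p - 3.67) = -4.13*p^4 + 7.15*p^3 - 2.5*p^2 + 4.67*p + 8.27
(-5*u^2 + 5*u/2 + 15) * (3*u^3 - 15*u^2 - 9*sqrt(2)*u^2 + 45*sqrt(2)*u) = -15*u^5 + 45*sqrt(2)*u^4 + 165*u^4/2 - 495*sqrt(2)*u^3/2 + 15*u^3/2 - 225*u^2 - 45*sqrt(2)*u^2/2 + 675*sqrt(2)*u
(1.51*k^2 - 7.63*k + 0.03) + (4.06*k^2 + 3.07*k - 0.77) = 5.57*k^2 - 4.56*k - 0.74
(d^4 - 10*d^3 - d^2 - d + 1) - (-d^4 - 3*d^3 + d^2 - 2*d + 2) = 2*d^4 - 7*d^3 - 2*d^2 + d - 1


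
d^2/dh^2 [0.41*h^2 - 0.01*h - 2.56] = 0.820000000000000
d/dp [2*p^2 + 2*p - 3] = 4*p + 2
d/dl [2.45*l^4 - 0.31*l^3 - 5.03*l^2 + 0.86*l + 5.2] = 9.8*l^3 - 0.93*l^2 - 10.06*l + 0.86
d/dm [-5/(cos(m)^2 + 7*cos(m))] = -5*(2*cos(m) + 7)*sin(m)/((cos(m) + 7)^2*cos(m)^2)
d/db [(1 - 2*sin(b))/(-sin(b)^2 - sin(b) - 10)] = (2*sin(b) + cos(2*b) + 20)*cos(b)/(sin(b)^2 + sin(b) + 10)^2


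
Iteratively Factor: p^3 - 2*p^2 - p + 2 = (p + 1)*(p^2 - 3*p + 2) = (p - 1)*(p + 1)*(p - 2)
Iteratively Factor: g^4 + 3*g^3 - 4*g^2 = (g - 1)*(g^3 + 4*g^2) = (g - 1)*(g + 4)*(g^2) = g*(g - 1)*(g + 4)*(g)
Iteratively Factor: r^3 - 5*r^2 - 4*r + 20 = (r - 2)*(r^2 - 3*r - 10) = (r - 5)*(r - 2)*(r + 2)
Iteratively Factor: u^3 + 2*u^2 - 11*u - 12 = (u + 1)*(u^2 + u - 12) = (u + 1)*(u + 4)*(u - 3)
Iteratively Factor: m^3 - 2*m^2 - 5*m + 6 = (m - 1)*(m^2 - m - 6) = (m - 1)*(m + 2)*(m - 3)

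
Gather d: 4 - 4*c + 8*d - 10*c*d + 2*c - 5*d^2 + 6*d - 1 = -2*c - 5*d^2 + d*(14 - 10*c) + 3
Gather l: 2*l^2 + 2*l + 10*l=2*l^2 + 12*l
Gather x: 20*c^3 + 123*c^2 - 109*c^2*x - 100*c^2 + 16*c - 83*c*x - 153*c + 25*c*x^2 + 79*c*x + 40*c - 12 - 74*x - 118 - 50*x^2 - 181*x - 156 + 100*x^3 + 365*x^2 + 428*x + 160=20*c^3 + 23*c^2 - 97*c + 100*x^3 + x^2*(25*c + 315) + x*(-109*c^2 - 4*c + 173) - 126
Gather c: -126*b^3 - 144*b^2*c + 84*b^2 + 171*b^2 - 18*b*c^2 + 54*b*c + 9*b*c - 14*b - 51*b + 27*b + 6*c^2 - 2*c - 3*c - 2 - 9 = -126*b^3 + 255*b^2 - 38*b + c^2*(6 - 18*b) + c*(-144*b^2 + 63*b - 5) - 11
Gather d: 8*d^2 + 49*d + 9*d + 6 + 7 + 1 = 8*d^2 + 58*d + 14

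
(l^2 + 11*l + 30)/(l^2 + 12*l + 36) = (l + 5)/(l + 6)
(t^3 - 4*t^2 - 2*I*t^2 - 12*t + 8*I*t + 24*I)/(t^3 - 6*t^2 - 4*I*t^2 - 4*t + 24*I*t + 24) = (t + 2)/(t - 2*I)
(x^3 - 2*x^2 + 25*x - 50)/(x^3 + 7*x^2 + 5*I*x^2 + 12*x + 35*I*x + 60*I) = (x^2 - x*(2 + 5*I) + 10*I)/(x^2 + 7*x + 12)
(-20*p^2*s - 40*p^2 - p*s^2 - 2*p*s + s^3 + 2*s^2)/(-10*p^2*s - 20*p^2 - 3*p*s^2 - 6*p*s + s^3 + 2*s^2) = (4*p + s)/(2*p + s)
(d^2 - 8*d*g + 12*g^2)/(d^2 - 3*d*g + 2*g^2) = (d - 6*g)/(d - g)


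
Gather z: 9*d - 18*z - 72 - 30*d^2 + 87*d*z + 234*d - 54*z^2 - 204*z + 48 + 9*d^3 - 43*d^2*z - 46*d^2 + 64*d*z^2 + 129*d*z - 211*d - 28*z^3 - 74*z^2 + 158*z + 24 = 9*d^3 - 76*d^2 + 32*d - 28*z^3 + z^2*(64*d - 128) + z*(-43*d^2 + 216*d - 64)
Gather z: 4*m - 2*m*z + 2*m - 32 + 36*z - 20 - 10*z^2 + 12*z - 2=6*m - 10*z^2 + z*(48 - 2*m) - 54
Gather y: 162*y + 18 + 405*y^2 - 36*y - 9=405*y^2 + 126*y + 9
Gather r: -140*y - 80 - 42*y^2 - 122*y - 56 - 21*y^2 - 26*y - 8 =-63*y^2 - 288*y - 144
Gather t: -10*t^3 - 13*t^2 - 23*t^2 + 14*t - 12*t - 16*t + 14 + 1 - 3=-10*t^3 - 36*t^2 - 14*t + 12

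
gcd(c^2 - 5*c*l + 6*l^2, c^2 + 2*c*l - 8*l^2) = c - 2*l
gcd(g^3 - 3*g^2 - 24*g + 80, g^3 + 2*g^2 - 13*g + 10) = g + 5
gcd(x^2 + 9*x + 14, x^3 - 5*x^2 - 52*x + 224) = x + 7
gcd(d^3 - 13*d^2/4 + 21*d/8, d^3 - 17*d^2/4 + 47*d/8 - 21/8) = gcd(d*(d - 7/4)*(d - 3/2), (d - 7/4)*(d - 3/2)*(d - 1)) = d^2 - 13*d/4 + 21/8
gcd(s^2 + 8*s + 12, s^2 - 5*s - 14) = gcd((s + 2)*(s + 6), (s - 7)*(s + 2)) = s + 2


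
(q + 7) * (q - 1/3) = q^2 + 20*q/3 - 7/3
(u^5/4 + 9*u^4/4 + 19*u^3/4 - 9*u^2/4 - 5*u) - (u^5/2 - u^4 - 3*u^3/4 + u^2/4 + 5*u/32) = -u^5/4 + 13*u^4/4 + 11*u^3/2 - 5*u^2/2 - 165*u/32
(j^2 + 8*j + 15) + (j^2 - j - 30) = 2*j^2 + 7*j - 15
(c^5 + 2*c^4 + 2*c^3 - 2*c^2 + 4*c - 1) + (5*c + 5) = c^5 + 2*c^4 + 2*c^3 - 2*c^2 + 9*c + 4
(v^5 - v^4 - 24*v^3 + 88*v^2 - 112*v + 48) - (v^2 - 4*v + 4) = v^5 - v^4 - 24*v^3 + 87*v^2 - 108*v + 44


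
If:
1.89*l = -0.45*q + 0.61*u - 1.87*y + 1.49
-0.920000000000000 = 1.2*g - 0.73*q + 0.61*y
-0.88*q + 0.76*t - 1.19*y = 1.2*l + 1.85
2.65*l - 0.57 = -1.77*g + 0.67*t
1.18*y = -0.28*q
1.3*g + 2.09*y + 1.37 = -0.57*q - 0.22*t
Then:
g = -1.96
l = 3.02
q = -1.64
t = 5.91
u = 6.90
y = 0.39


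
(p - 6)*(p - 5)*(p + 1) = p^3 - 10*p^2 + 19*p + 30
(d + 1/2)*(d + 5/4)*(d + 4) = d^3 + 23*d^2/4 + 61*d/8 + 5/2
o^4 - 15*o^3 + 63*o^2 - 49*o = o*(o - 7)^2*(o - 1)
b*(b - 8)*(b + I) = b^3 - 8*b^2 + I*b^2 - 8*I*b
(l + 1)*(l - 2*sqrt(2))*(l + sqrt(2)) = l^3 - sqrt(2)*l^2 + l^2 - 4*l - sqrt(2)*l - 4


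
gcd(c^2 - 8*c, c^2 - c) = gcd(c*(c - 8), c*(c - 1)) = c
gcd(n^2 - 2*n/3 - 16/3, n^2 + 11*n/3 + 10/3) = n + 2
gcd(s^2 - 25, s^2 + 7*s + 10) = s + 5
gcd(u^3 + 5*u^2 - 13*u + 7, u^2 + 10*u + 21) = u + 7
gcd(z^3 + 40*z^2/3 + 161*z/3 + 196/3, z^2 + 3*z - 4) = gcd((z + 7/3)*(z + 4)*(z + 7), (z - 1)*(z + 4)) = z + 4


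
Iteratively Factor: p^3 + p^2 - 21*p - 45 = (p + 3)*(p^2 - 2*p - 15) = (p + 3)^2*(p - 5)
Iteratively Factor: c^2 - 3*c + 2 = (c - 2)*(c - 1)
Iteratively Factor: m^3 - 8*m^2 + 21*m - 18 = (m - 3)*(m^2 - 5*m + 6) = (m - 3)^2*(m - 2)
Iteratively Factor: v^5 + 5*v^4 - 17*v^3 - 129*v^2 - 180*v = (v + 3)*(v^4 + 2*v^3 - 23*v^2 - 60*v) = v*(v + 3)*(v^3 + 2*v^2 - 23*v - 60) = v*(v - 5)*(v + 3)*(v^2 + 7*v + 12) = v*(v - 5)*(v + 3)^2*(v + 4)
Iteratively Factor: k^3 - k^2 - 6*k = (k + 2)*(k^2 - 3*k) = (k - 3)*(k + 2)*(k)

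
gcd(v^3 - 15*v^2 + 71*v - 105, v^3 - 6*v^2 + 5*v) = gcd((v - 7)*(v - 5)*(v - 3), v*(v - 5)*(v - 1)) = v - 5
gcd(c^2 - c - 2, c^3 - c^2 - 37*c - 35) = c + 1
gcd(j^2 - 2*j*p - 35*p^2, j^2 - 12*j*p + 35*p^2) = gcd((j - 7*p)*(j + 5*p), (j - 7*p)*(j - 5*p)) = -j + 7*p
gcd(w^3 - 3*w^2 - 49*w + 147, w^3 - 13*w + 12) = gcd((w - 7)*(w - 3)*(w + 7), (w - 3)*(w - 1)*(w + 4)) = w - 3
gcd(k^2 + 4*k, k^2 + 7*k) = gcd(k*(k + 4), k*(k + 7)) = k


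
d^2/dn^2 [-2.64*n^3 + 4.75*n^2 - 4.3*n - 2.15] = 9.5 - 15.84*n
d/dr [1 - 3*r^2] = -6*r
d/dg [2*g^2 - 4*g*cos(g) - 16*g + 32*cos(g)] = 4*g*sin(g) + 4*g - 32*sin(g) - 4*cos(g) - 16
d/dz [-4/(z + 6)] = 4/(z + 6)^2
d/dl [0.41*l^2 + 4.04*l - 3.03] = 0.82*l + 4.04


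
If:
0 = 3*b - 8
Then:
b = 8/3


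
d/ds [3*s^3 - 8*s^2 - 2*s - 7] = 9*s^2 - 16*s - 2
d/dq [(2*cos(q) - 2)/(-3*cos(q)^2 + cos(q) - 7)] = 6*(sin(q)^2 + 2*cos(q) + 1)*sin(q)/(3*sin(q)^2 + cos(q) - 10)^2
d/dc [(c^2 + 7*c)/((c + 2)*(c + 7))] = 2/(c^2 + 4*c + 4)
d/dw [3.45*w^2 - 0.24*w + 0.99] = 6.9*w - 0.24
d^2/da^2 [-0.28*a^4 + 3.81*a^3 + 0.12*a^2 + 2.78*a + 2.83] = -3.36*a^2 + 22.86*a + 0.24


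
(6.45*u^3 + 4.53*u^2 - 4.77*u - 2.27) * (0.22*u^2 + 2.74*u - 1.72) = 1.419*u^5 + 18.6696*u^4 + 0.268800000000003*u^3 - 21.3608*u^2 + 1.9846*u + 3.9044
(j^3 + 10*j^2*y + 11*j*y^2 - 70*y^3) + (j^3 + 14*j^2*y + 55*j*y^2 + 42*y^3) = 2*j^3 + 24*j^2*y + 66*j*y^2 - 28*y^3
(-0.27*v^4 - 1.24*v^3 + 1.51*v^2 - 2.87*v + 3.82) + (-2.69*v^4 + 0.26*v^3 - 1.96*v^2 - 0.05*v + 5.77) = -2.96*v^4 - 0.98*v^3 - 0.45*v^2 - 2.92*v + 9.59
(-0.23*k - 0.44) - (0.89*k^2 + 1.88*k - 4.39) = -0.89*k^2 - 2.11*k + 3.95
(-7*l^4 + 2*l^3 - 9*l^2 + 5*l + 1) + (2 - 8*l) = -7*l^4 + 2*l^3 - 9*l^2 - 3*l + 3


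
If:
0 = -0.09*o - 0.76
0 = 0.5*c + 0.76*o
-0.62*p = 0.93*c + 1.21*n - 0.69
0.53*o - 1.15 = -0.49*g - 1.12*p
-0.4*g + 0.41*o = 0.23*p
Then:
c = 12.84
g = -15.42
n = -15.33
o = -8.44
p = 11.77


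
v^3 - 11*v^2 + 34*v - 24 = (v - 6)*(v - 4)*(v - 1)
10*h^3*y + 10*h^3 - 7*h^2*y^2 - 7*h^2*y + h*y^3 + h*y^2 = (-5*h + y)*(-2*h + y)*(h*y + h)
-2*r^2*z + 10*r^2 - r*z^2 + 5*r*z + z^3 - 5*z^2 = (-2*r + z)*(r + z)*(z - 5)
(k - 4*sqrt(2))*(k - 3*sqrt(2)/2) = k^2 - 11*sqrt(2)*k/2 + 12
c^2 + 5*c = c*(c + 5)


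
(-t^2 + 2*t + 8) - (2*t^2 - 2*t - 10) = -3*t^2 + 4*t + 18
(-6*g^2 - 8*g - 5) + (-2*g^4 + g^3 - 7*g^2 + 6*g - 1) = -2*g^4 + g^3 - 13*g^2 - 2*g - 6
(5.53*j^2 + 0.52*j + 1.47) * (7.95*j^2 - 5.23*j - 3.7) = 43.9635*j^4 - 24.7879*j^3 - 11.4941*j^2 - 9.6121*j - 5.439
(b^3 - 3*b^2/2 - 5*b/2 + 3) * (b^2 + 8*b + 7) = b^5 + 13*b^4/2 - 15*b^3/2 - 55*b^2/2 + 13*b/2 + 21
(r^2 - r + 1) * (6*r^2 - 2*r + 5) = 6*r^4 - 8*r^3 + 13*r^2 - 7*r + 5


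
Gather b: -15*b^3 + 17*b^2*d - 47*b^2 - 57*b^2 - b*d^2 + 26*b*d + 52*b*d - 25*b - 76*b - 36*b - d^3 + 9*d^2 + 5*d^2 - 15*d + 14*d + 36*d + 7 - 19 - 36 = -15*b^3 + b^2*(17*d - 104) + b*(-d^2 + 78*d - 137) - d^3 + 14*d^2 + 35*d - 48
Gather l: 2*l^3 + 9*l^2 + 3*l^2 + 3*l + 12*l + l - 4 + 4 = 2*l^3 + 12*l^2 + 16*l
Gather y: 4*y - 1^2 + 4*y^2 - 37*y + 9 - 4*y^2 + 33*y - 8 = 0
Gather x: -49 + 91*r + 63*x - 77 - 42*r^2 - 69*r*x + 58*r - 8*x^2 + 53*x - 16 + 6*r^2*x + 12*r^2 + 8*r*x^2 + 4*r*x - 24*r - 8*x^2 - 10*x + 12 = -30*r^2 + 125*r + x^2*(8*r - 16) + x*(6*r^2 - 65*r + 106) - 130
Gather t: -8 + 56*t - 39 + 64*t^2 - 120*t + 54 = 64*t^2 - 64*t + 7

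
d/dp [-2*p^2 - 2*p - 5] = -4*p - 2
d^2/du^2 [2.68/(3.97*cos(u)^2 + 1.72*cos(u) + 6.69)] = (-168.956848*(1 - cos(u)^2)^2 - 54.900336*cos(u)^3 + 192.30876*cos(u)^2 + 140.638896*cos(u) + 42.456024)/(3.97*cos(u)^2 + 1.72*cos(u) + 6.69)^3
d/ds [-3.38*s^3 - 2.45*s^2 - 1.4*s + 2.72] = -10.14*s^2 - 4.9*s - 1.4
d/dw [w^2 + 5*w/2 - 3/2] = 2*w + 5/2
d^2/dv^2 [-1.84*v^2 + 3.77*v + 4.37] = -3.68000000000000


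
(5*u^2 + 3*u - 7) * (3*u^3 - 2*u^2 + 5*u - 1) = 15*u^5 - u^4 - 2*u^3 + 24*u^2 - 38*u + 7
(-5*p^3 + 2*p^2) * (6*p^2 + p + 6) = -30*p^5 + 7*p^4 - 28*p^3 + 12*p^2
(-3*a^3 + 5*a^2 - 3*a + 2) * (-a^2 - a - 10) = 3*a^5 - 2*a^4 + 28*a^3 - 49*a^2 + 28*a - 20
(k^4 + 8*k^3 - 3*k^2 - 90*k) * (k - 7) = k^5 + k^4 - 59*k^3 - 69*k^2 + 630*k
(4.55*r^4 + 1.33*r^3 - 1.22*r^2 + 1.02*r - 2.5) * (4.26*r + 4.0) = 19.383*r^5 + 23.8658*r^4 + 0.122800000000001*r^3 - 0.5348*r^2 - 6.57*r - 10.0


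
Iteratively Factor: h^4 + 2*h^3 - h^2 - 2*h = (h + 1)*(h^3 + h^2 - 2*h) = (h + 1)*(h + 2)*(h^2 - h) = h*(h + 1)*(h + 2)*(h - 1)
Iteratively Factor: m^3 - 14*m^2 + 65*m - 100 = (m - 5)*(m^2 - 9*m + 20) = (m - 5)*(m - 4)*(m - 5)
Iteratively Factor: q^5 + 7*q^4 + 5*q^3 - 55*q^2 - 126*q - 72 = (q - 3)*(q^4 + 10*q^3 + 35*q^2 + 50*q + 24) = (q - 3)*(q + 2)*(q^3 + 8*q^2 + 19*q + 12) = (q - 3)*(q + 1)*(q + 2)*(q^2 + 7*q + 12) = (q - 3)*(q + 1)*(q + 2)*(q + 3)*(q + 4)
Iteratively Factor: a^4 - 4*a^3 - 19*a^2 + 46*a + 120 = (a + 3)*(a^3 - 7*a^2 + 2*a + 40) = (a - 5)*(a + 3)*(a^2 - 2*a - 8) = (a - 5)*(a + 2)*(a + 3)*(a - 4)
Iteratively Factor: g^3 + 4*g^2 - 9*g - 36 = (g + 3)*(g^2 + g - 12) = (g + 3)*(g + 4)*(g - 3)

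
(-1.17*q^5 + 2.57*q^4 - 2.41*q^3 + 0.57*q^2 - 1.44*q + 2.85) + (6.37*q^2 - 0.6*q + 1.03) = -1.17*q^5 + 2.57*q^4 - 2.41*q^3 + 6.94*q^2 - 2.04*q + 3.88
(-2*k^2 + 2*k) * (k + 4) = -2*k^3 - 6*k^2 + 8*k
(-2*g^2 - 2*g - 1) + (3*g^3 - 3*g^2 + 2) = 3*g^3 - 5*g^2 - 2*g + 1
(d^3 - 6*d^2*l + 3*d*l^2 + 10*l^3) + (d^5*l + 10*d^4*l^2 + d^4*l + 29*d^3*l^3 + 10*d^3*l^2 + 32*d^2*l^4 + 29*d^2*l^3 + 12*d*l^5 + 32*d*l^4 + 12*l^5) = d^5*l + 10*d^4*l^2 + d^4*l + 29*d^3*l^3 + 10*d^3*l^2 + d^3 + 32*d^2*l^4 + 29*d^2*l^3 - 6*d^2*l + 12*d*l^5 + 32*d*l^4 + 3*d*l^2 + 12*l^5 + 10*l^3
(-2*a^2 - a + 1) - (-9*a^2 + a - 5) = 7*a^2 - 2*a + 6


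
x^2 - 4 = (x - 2)*(x + 2)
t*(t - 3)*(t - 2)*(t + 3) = t^4 - 2*t^3 - 9*t^2 + 18*t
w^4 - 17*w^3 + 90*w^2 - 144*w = w*(w - 8)*(w - 6)*(w - 3)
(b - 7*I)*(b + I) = b^2 - 6*I*b + 7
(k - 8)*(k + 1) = k^2 - 7*k - 8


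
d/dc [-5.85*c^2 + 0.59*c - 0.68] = 0.59 - 11.7*c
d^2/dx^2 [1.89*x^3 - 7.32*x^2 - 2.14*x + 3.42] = 11.34*x - 14.64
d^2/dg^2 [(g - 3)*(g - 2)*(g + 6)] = 6*g + 2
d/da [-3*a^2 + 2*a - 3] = 2 - 6*a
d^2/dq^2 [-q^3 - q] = -6*q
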